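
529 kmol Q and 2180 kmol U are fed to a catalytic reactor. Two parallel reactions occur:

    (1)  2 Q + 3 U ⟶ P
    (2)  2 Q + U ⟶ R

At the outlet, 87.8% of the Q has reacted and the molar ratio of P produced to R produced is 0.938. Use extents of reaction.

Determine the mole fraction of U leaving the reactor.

0.853

Conversion of Q: Q consumed = 0.878 × 529 = 464.5 kmol = 2ξ₁ + 2ξ₂.
Selectivity: 1ξ₁ / (1ξ₂) = 0.938 → ξ₁ = 0.938 ξ₂.
Substitute: (2·0.938 + 2) ξ₂ = 464.5 → ξ₂ = 119.8 kmol, ξ₁ = 112.4 kmol.
Outlet amounts (n = n₀ + Σ ν·ξ):
  Q: 529 − 2(112.4) − 2(119.8) = 64.54
  U: 2180 − 3(112.4) − 1(119.8) = 1723
  P: 0 + 1(112.4) = 112.4
  R: 0 + 1(119.8) = 119.8
Total out = 2020 kmol; y_U = 1723 / 2020 = 0.8531.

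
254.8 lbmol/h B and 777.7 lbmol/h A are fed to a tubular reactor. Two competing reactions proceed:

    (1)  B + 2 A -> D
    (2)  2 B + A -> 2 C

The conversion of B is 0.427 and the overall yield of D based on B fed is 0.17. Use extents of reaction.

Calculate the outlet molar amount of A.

Yield of D: 1ξ₁ / 254.8 = 0.17 → ξ₁ = 43.32 lbmol/h.
Conversion of B: 1ξ₁ + 2ξ₂ = 0.427 × 254.8 = 108.8 → ξ₂ = 32.74 lbmol/h.
Outlet amounts (n = n₀ + Σ ν·ξ):
  B: 254.8 − 1(43.32) − 2(32.74) = 146
  A: 777.7 − 2(43.32) − 1(32.74) = 658.3
  D: 0 + 1(43.32) = 43.32
  C: 0 + 2(32.74) = 65.48

658 lbmol/h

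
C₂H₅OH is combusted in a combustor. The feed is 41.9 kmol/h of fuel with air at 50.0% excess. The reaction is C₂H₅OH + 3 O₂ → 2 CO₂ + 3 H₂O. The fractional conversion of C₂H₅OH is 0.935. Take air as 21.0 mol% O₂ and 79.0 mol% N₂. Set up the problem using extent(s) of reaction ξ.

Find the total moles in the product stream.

979 kmol/h

Stoichiometric O₂ = 3 × 41.9 = 125.7 kmol/h; O₂ fed = 125.7 × 1.500 = 188.5 kmol/h.
N₂ fed = 188.5 × 79/21 = 709.3 kmol/h.
Fuel reacted = 0.935 × 41.9 → ξ = 39.18 kmol/h.
Outlet (n = n₀ + ν ξ):
  C₂H₅OH: 41.9 − 1(39.18) = 2.723
  O₂: 188.5 − 3(39.18) = 71.02
  N₂: 709.3 (inert)
  CO₂: 0 + 2(39.18) = 78.35
  H₂O: 0 + 3(39.18) = 117.5
Total out = 2.723 + 71.02 + 709.3 + 78.35 + 117.5 = 978.9 kmol/h.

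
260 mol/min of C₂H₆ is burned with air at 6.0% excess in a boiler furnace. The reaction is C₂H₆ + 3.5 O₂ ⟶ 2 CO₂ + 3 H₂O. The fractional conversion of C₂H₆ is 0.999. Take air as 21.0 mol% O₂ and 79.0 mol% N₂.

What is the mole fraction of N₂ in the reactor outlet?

Stoichiometric O₂ = 3.5 × 260 = 910 mol/min; O₂ fed = 910 × 1.060 = 964.6 mol/min.
N₂ fed = 964.6 × 79/21 = 3629 mol/min.
Fuel reacted = 0.999 × 260 → ξ = 259.7 mol/min.
Outlet (n = n₀ + ν ξ):
  C₂H₆: 260 − 1(259.7) = 0.26
  O₂: 964.6 − 3.5(259.7) = 55.51
  N₂: 3629 (inert)
  CO₂: 0 + 2(259.7) = 519.5
  H₂O: 0 + 3(259.7) = 779.2
Total out = 4983 mol/min; y_N₂ = 3629 / 4983 = 0.7282.

0.728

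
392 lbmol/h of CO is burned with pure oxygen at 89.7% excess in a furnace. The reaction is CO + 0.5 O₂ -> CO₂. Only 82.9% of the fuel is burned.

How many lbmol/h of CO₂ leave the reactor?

325 lbmol/h

Stoichiometric O₂ = 0.5 × 392 = 196 lbmol/h; O₂ fed = 196 × 1.897 = 371.8 lbmol/h.
Fuel reacted = 0.829 × 392 → ξ = 325 lbmol/h.
Outlet (n = n₀ + ν ξ):
  CO: 392 − 1(325) = 67.03
  O₂: 371.8 − 0.5(325) = 209.3
  CO₂: 0 + 1(325) = 325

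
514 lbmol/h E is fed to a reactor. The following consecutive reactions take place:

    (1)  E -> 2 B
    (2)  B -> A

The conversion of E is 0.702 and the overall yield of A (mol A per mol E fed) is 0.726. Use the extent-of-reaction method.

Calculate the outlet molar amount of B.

348 lbmol/h

Conversion of E: E consumed = 1ξ₁ = 0.702 × 514 → ξ₁ = 360.8 lbmol/h.
Yield of A: 1ξ₂ / 514 = 0.726 → ξ₂ = 373.2 lbmol/h.
Outlet amounts (n = n₀ + Σ ν·ξ):
  E: 514 − 1(360.8) = 153.2
  B: 0 + 2(360.8) − 1(373.2) = 348.5
  A: 0 + 1(373.2) = 373.2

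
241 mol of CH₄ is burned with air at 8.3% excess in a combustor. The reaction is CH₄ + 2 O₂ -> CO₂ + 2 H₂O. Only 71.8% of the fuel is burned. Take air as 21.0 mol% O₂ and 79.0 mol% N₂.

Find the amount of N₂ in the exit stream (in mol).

1960 mol

Stoichiometric O₂ = 2 × 241 = 482 mol; O₂ fed = 482 × 1.083 = 522 mol.
N₂ fed = 522 × 79/21 = 1964 mol.
Fuel reacted = 0.718 × 241 → ξ = 173 mol.
Outlet (n = n₀ + ν ξ):
  CH₄: 241 − 1(173) = 67.96
  O₂: 522 − 2(173) = 175.9
  N₂: 1964 (inert)
  CO₂: 0 + 1(173) = 173
  H₂O: 0 + 2(173) = 346.1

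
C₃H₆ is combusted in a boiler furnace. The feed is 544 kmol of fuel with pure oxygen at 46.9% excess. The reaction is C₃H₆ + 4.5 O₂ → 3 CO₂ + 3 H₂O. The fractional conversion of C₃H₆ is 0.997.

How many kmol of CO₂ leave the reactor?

1630 kmol

Stoichiometric O₂ = 4.5 × 544 = 2448 kmol; O₂ fed = 2448 × 1.469 = 3596 kmol.
Fuel reacted = 0.997 × 544 → ξ = 542.4 kmol.
Outlet (n = n₀ + ν ξ):
  C₃H₆: 544 − 1(542.4) = 1.632
  O₂: 3596 − 4.5(542.4) = 1155
  CO₂: 0 + 3(542.4) = 1627
  H₂O: 0 + 3(542.4) = 1627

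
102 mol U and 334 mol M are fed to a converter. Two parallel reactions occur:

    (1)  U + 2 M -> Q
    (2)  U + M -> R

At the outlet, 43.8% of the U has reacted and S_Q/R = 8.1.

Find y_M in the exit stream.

0.71

Conversion of U: U consumed = 0.438 × 102 = 44.68 mol = 1ξ₁ + 1ξ₂.
Selectivity: 1ξ₁ / (1ξ₂) = 8.1 → ξ₁ = 8.1 ξ₂.
Substitute: (1·8.1 + 1) ξ₂ = 44.68 → ξ₂ = 4.909 mol, ξ₁ = 39.77 mol.
Outlet amounts (n = n₀ + Σ ν·ξ):
  U: 102 − 1(39.77) − 1(4.909) = 57.32
  M: 334 − 2(39.77) − 1(4.909) = 249.6
  Q: 0 + 1(39.77) = 39.77
  R: 0 + 1(4.909) = 4.909
Total out = 351.6 mol; y_M = 249.6 / 351.6 = 0.7099.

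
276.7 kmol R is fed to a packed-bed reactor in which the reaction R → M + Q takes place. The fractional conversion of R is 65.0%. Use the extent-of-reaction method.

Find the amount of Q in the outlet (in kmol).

R reacted = 0.65 × 276.7 = 179.9 kmol; ν_R = −1, so ξ = 179.9/1 = 179.9 kmol.
Outlet amounts (n = n₀ + ν ξ):
  R: 276.7 − 1(179.9) = 96.84
  M: 0 + 1(179.9) = 179.9
  Q: 0 + 1(179.9) = 179.9

180 kmol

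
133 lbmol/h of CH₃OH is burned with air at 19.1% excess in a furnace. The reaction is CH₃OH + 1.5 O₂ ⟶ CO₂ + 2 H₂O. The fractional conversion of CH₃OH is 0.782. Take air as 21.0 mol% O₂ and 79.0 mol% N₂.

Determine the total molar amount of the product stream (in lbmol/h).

1320 lbmol/h

Stoichiometric O₂ = 1.5 × 133 = 199.5 lbmol/h; O₂ fed = 199.5 × 1.191 = 237.6 lbmol/h.
N₂ fed = 237.6 × 79/21 = 893.8 lbmol/h.
Fuel reacted = 0.782 × 133 → ξ = 104 lbmol/h.
Outlet (n = n₀ + ν ξ):
  CH₃OH: 133 − 1(104) = 28.99
  O₂: 237.6 − 1.5(104) = 81.6
  N₂: 893.8 (inert)
  CO₂: 0 + 1(104) = 104
  H₂O: 0 + 2(104) = 208
Total out = 28.99 + 81.6 + 893.8 + 104 + 208 = 1316 lbmol/h.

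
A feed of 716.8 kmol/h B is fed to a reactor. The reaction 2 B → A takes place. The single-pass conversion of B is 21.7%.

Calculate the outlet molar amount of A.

B reacted = 0.217 × 716.8 = 155.5 kmol/h; ν_B = −2, so ξ = 155.5/2 = 77.77 kmol/h.
Outlet amounts (n = n₀ + ν ξ):
  B: 716.8 − 2(77.77) = 561.3
  A: 0 + 1(77.77) = 77.77

77.8 kmol/h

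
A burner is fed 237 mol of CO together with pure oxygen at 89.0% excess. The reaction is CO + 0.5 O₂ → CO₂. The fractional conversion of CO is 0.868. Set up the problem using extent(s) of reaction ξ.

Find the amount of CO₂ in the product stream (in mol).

206 mol

Stoichiometric O₂ = 0.5 × 237 = 118.5 mol; O₂ fed = 118.5 × 1.890 = 224 mol.
Fuel reacted = 0.868 × 237 → ξ = 205.7 mol.
Outlet (n = n₀ + ν ξ):
  CO: 237 − 1(205.7) = 31.28
  O₂: 224 − 0.5(205.7) = 121.1
  CO₂: 0 + 1(205.7) = 205.7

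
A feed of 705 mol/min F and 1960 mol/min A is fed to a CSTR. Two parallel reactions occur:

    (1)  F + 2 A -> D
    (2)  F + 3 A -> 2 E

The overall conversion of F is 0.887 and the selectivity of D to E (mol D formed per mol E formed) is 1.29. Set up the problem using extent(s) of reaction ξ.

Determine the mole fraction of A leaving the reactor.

0.378

Conversion of F: F consumed = 0.887 × 705 = 625.3 mol/min = 1ξ₁ + 1ξ₂.
Selectivity: 1ξ₁ / (2ξ₂) = 1.29 → ξ₁ = 2.58 ξ₂.
Substitute: (1·2.58 + 1) ξ₂ = 625.3 → ξ₂ = 174.7 mol/min, ξ₁ = 450.7 mol/min.
Outlet amounts (n = n₀ + Σ ν·ξ):
  F: 705 − 1(450.7) − 1(174.7) = 79.66
  A: 1960 − 2(450.7) − 3(174.7) = 534.7
  D: 0 + 1(450.7) = 450.7
  E: 0 + 2(174.7) = 349.3
Total out = 1414 mol/min; y_A = 534.7 / 1414 = 0.378.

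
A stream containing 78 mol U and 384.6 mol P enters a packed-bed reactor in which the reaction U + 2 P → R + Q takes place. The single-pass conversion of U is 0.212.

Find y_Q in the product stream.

U reacted = 0.212 × 78 = 16.54 mol; ν_U = −1, so ξ = 16.54/1 = 16.54 mol.
Outlet amounts (n = n₀ + ν ξ):
  U: 78 − 1(16.54) = 61.46
  P: 384.6 − 2(16.54) = 351.5
  R: 0 + 1(16.54) = 16.54
  Q: 0 + 1(16.54) = 16.54
Total out = 446.1 mol; y_Q = 16.54 / 446.1 = 0.03707.

0.0371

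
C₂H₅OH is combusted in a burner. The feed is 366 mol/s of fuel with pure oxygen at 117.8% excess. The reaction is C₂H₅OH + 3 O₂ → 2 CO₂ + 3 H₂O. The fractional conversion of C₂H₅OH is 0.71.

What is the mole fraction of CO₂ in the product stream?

Stoichiometric O₂ = 3 × 366 = 1098 mol/s; O₂ fed = 1098 × 2.178 = 2391 mol/s.
Fuel reacted = 0.71 × 366 → ξ = 259.9 mol/s.
Outlet (n = n₀ + ν ξ):
  C₂H₅OH: 366 − 1(259.9) = 106.1
  O₂: 2391 − 3(259.9) = 1612
  CO₂: 0 + 2(259.9) = 519.7
  H₂O: 0 + 3(259.9) = 779.6
Total out = 3017 mol/s; y_CO₂ = 519.7 / 3017 = 0.1722.

0.172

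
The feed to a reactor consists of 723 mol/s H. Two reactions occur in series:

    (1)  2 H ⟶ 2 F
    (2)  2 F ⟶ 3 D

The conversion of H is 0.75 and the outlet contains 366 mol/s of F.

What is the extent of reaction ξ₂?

ξ₂ = 88.1 mol/s

Conversion of H: H consumed = 2ξ₁ = 0.75 × 723 → ξ₁ = 271.1 mol/s.
F balance: n_F = 0 + 2ξ₁ − 2ξ₂ = 366 → ξ₂ = (2·271.1 − 366)/2 = 88.12 mol/s.
Outlet amounts (n = n₀ + Σ ν·ξ):
  H: 723 − 2(271.1) = 180.8
  F: 0 + 2(271.1) − 2(88.12) = 366
  D: 0 + 3(88.12) = 264.4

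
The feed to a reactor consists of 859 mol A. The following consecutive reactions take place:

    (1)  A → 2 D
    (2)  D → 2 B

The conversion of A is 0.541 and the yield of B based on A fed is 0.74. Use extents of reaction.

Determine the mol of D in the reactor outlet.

612 mol

Conversion of A: A consumed = 1ξ₁ = 0.541 × 859 → ξ₁ = 464.7 mol.
Yield of B: 2ξ₂ / 859 = 0.74 → ξ₂ = 317.8 mol.
Outlet amounts (n = n₀ + Σ ν·ξ):
  A: 859 − 1(464.7) = 394.3
  D: 0 + 2(464.7) − 1(317.8) = 611.6
  B: 0 + 2(317.8) = 635.7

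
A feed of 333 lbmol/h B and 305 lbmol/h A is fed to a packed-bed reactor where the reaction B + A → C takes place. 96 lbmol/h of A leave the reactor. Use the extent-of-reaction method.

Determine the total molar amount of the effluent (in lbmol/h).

For A: n = n₀ − 1ξ → 96 = 305 − 1ξ, giving ξ = 209 lbmol/h.
Outlet amounts (n = n₀ + ν ξ):
  B: 333 − 1(209) = 124
  A: 305 − 1(209) = 96
  C: 0 + 1(209) = 209
Total out = 124 + 96 + 209 = 429 lbmol/h.

429 lbmol/h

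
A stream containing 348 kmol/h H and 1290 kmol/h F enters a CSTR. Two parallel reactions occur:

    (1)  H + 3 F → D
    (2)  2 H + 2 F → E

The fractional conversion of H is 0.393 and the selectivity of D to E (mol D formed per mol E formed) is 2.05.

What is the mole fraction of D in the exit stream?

Conversion of H: H consumed = 0.393 × 348 = 136.8 kmol/h = 1ξ₁ + 2ξ₂.
Selectivity: 1ξ₁ / (1ξ₂) = 2.05 → ξ₁ = 2.05 ξ₂.
Substitute: (1·2.05 + 2) ξ₂ = 136.8 → ξ₂ = 33.77 kmol/h, ξ₁ = 69.23 kmol/h.
Outlet amounts (n = n₀ + Σ ν·ξ):
  H: 348 − 1(69.23) − 2(33.77) = 211.2
  F: 1290 − 3(69.23) − 2(33.77) = 1015
  D: 0 + 1(69.23) = 69.23
  E: 0 + 1(33.77) = 33.77
Total out = 1329 kmol/h; y_D = 69.23 / 1329 = 0.05209.

0.0521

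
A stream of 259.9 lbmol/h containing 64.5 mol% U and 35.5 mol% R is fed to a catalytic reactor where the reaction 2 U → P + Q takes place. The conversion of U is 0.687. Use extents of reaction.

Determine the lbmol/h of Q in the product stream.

57.6 lbmol/h

U reacted = 0.687 × 167.6 = 115.2 lbmol/h; ν_U = −2, so ξ = 115.2/2 = 57.58 lbmol/h.
Outlet amounts (n = n₀ + ν ξ):
  U: 167.6 − 2(57.58) = 52.47
  P: 0 + 1(57.58) = 57.58
  Q: 0 + 1(57.58) = 57.58
  R: 92.26 (inert)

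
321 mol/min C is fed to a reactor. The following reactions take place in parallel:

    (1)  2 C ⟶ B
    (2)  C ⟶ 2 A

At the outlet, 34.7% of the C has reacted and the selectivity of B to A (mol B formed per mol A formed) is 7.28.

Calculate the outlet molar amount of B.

53.8 mol/min

Conversion of C: C consumed = 0.347 × 321 = 111.4 mol/min = 2ξ₁ + 1ξ₂.
Selectivity: 1ξ₁ / (2ξ₂) = 7.28 → ξ₁ = 14.56 ξ₂.
Substitute: (2·14.56 + 1) ξ₂ = 111.4 → ξ₂ = 3.698 mol/min, ξ₁ = 53.84 mol/min.
Outlet amounts (n = n₀ + Σ ν·ξ):
  C: 321 − 2(53.84) − 1(3.698) = 209.6
  B: 0 + 1(53.84) = 53.84
  A: 0 + 2(3.698) = 7.396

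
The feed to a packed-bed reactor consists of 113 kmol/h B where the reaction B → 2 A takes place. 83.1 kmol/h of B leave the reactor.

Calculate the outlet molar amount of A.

For B: n = n₀ − 1ξ → 83.1 = 113 − 1ξ, giving ξ = 29.9 kmol/h.
Outlet amounts (n = n₀ + ν ξ):
  B: 113 − 1(29.9) = 83.1
  A: 0 + 2(29.9) = 59.8

59.8 kmol/h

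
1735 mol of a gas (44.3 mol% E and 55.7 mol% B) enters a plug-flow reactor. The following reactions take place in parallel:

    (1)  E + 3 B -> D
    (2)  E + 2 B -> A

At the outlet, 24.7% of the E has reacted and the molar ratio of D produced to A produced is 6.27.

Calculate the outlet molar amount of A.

Conversion of E: E consumed = 0.247 × 768.6 = 189.8 mol = 1ξ₁ + 1ξ₂.
Selectivity: 1ξ₁ / (1ξ₂) = 6.27 → ξ₁ = 6.27 ξ₂.
Substitute: (1·6.27 + 1) ξ₂ = 189.8 → ξ₂ = 26.11 mol, ξ₁ = 163.7 mol.
Outlet amounts (n = n₀ + Σ ν·ξ):
  E: 768.6 − 1(163.7) − 1(26.11) = 578.8
  B: 966.4 − 3(163.7) − 2(26.11) = 423
  D: 0 + 1(163.7) = 163.7
  A: 0 + 1(26.11) = 26.11

26.1 mol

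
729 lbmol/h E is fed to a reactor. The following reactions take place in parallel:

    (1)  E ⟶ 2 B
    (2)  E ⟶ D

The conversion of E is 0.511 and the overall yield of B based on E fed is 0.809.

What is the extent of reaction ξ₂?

Yield of B: 2ξ₁ / 729 = 0.809 → ξ₁ = 294.9 lbmol/h.
Conversion of E: 1ξ₁ + 1ξ₂ = 0.511 × 729 = 372.5 → ξ₂ = 77.64 lbmol/h.
Outlet amounts (n = n₀ + Σ ν·ξ):
  E: 729 − 1(294.9) − 1(77.64) = 356.5
  B: 0 + 2(294.9) = 589.8
  D: 0 + 1(77.64) = 77.64

ξ₂ = 77.6 lbmol/h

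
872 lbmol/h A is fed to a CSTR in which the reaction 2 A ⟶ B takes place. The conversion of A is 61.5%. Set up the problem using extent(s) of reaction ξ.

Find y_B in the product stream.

0.444

A reacted = 0.615 × 872 = 536.3 lbmol/h; ν_A = −2, so ξ = 536.3/2 = 268.1 lbmol/h.
Outlet amounts (n = n₀ + ν ξ):
  A: 872 − 2(268.1) = 335.7
  B: 0 + 1(268.1) = 268.1
Total out = 603.9 lbmol/h; y_B = 268.1 / 603.9 = 0.444.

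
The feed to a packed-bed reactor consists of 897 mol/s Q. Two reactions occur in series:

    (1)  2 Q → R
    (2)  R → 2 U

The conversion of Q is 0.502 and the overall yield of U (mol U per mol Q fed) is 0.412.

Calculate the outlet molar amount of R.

Conversion of Q: Q consumed = 2ξ₁ = 0.502 × 897 → ξ₁ = 225.1 mol/s.
Yield of U: 2ξ₂ / 897 = 0.412 → ξ₂ = 184.8 mol/s.
Outlet amounts (n = n₀ + Σ ν·ξ):
  Q: 897 − 2(225.1) = 446.7
  R: 0 + 1(225.1) − 1(184.8) = 40.37
  U: 0 + 2(184.8) = 369.6

40.4 mol/s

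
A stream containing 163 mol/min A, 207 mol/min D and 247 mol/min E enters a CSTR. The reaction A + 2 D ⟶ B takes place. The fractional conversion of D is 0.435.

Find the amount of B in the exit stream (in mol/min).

D reacted = 0.435 × 207 = 90.05 mol/min; ν_D = −2, so ξ = 90.05/2 = 45.02 mol/min.
Outlet amounts (n = n₀ + ν ξ):
  A: 163 − 1(45.02) = 118
  D: 207 − 2(45.02) = 117
  B: 0 + 1(45.02) = 45.02
  E: 247 (inert)

45 mol/min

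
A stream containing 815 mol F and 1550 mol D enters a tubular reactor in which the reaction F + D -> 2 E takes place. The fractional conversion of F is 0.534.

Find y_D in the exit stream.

F reacted = 0.534 × 815 = 435.2 mol; ν_F = −1, so ξ = 435.2/1 = 435.2 mol.
Outlet amounts (n = n₀ + ν ξ):
  F: 815 − 1(435.2) = 379.8
  D: 1550 − 1(435.2) = 1115
  E: 0 + 2(435.2) = 870.4
Total out = 2365 mol; y_D = 1115 / 2365 = 0.4714.

0.471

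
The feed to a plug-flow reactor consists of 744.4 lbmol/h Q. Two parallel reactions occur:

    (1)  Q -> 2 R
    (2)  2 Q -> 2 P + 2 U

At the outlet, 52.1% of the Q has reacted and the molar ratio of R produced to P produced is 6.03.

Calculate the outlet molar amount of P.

Conversion of Q: Q consumed = 0.521 × 744.4 = 387.8 lbmol/h = 1ξ₁ + 2ξ₂.
Selectivity: 2ξ₁ / (2ξ₂) = 6.03 → ξ₁ = 6.03 ξ₂.
Substitute: (1·6.03 + 2) ξ₂ = 387.8 → ξ₂ = 48.3 lbmol/h, ξ₁ = 291.2 lbmol/h.
Outlet amounts (n = n₀ + Σ ν·ξ):
  Q: 744.4 − 1(291.2) − 2(48.3) = 356.6
  R: 0 + 2(291.2) = 582.5
  P: 0 + 2(48.3) = 96.6
  U: 0 + 2(48.3) = 96.6

96.6 lbmol/h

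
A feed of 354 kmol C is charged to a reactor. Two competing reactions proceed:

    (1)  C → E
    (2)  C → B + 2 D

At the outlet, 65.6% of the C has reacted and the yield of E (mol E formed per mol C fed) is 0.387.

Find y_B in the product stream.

0.175

Yield of E: 1ξ₁ / 354 = 0.387 → ξ₁ = 137 kmol.
Conversion of C: 1ξ₁ + 1ξ₂ = 0.656 × 354 = 232.2 → ξ₂ = 95.23 kmol.
Outlet amounts (n = n₀ + Σ ν·ξ):
  C: 354 − 1(137) − 1(95.23) = 121.8
  E: 0 + 1(137) = 137
  B: 0 + 1(95.23) = 95.23
  D: 0 + 2(95.23) = 190.5
Total out = 544.5 kmol; y_B = 95.23 / 544.5 = 0.1749.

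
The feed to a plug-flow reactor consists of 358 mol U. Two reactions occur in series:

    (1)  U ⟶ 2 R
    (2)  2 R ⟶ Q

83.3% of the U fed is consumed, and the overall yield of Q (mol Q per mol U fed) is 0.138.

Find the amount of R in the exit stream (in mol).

Conversion of U: U consumed = 1ξ₁ = 0.833 × 358 → ξ₁ = 298.2 mol.
Yield of Q: 1ξ₂ / 358 = 0.138 → ξ₂ = 49.4 mol.
Outlet amounts (n = n₀ + Σ ν·ξ):
  U: 358 − 1(298.2) = 59.79
  R: 0 + 2(298.2) − 2(49.4) = 497.6
  Q: 0 + 1(49.4) = 49.4

498 mol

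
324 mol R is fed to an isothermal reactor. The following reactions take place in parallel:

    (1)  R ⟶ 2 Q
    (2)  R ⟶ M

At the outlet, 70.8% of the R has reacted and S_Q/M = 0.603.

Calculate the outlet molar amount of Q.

106 mol

Conversion of R: R consumed = 0.708 × 324 = 229.4 mol = 1ξ₁ + 1ξ₂.
Selectivity: 2ξ₁ / (1ξ₂) = 0.603 → ξ₁ = 0.3015 ξ₂.
Substitute: (1·0.3015 + 1) ξ₂ = 229.4 → ξ₂ = 176.3 mol, ξ₁ = 53.14 mol.
Outlet amounts (n = n₀ + Σ ν·ξ):
  R: 324 − 1(53.14) − 1(176.3) = 94.61
  Q: 0 + 2(53.14) = 106.3
  M: 0 + 1(176.3) = 176.3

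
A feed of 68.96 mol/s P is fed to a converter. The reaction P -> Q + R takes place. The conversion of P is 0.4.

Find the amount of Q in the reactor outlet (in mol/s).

P reacted = 0.4 × 68.96 = 27.58 mol/s; ν_P = −1, so ξ = 27.58/1 = 27.58 mol/s.
Outlet amounts (n = n₀ + ν ξ):
  P: 68.96 − 1(27.58) = 41.38
  Q: 0 + 1(27.58) = 27.58
  R: 0 + 1(27.58) = 27.58

27.6 mol/s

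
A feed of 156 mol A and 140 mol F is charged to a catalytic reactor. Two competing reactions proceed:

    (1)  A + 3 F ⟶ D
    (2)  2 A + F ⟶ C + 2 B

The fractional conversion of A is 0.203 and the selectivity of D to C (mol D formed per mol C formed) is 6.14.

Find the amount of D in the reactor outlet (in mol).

Conversion of A: A consumed = 0.203 × 156 = 31.67 mol = 1ξ₁ + 2ξ₂.
Selectivity: 1ξ₁ / (1ξ₂) = 6.14 → ξ₁ = 6.14 ξ₂.
Substitute: (1·6.14 + 2) ξ₂ = 31.67 → ξ₂ = 3.89 mol, ξ₁ = 23.89 mol.
Outlet amounts (n = n₀ + Σ ν·ξ):
  A: 156 − 1(23.89) − 2(3.89) = 124.3
  F: 140 − 3(23.89) − 1(3.89) = 64.45
  D: 0 + 1(23.89) = 23.89
  C: 0 + 1(3.89) = 3.89
  B: 0 + 2(3.89) = 7.781

23.9 mol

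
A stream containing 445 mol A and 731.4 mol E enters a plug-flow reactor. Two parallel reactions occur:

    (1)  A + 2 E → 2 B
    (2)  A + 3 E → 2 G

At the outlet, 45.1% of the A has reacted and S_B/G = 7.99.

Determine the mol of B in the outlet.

357 mol

Conversion of A: A consumed = 0.451 × 445 = 200.7 mol = 1ξ₁ + 1ξ₂.
Selectivity: 2ξ₁ / (2ξ₂) = 7.99 → ξ₁ = 7.99 ξ₂.
Substitute: (1·7.99 + 1) ξ₂ = 200.7 → ξ₂ = 22.32 mol, ξ₁ = 178.4 mol.
Outlet amounts (n = n₀ + Σ ν·ξ):
  A: 445 − 1(178.4) − 1(22.32) = 244.3
  E: 731.4 − 2(178.4) − 3(22.32) = 307.7
  B: 0 + 2(178.4) = 356.7
  G: 0 + 2(22.32) = 44.65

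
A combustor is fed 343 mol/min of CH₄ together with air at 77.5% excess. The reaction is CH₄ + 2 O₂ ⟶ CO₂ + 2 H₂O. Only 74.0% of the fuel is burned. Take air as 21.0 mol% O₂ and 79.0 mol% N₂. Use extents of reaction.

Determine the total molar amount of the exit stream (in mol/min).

Stoichiometric O₂ = 2 × 343 = 686 mol/min; O₂ fed = 686 × 1.775 = 1218 mol/min.
N₂ fed = 1218 × 79/21 = 4581 mol/min.
Fuel reacted = 0.74 × 343 → ξ = 253.8 mol/min.
Outlet (n = n₀ + ν ξ):
  CH₄: 343 − 1(253.8) = 89.18
  O₂: 1218 − 2(253.8) = 710
  N₂: 4581 (inert)
  CO₂: 0 + 1(253.8) = 253.8
  H₂O: 0 + 2(253.8) = 507.6
Total out = 89.18 + 710 + 4581 + 253.8 + 507.6 = 6141 mol/min.

6140 mol/min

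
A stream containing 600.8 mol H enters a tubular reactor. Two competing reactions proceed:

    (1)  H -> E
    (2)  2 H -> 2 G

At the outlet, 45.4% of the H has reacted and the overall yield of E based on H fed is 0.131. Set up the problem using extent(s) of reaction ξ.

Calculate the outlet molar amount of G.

194 mol

Yield of E: 1ξ₁ / 600.8 = 0.131 → ξ₁ = 78.7 mol.
Conversion of H: 1ξ₁ + 2ξ₂ = 0.454 × 600.8 = 272.8 → ξ₂ = 97.03 mol.
Outlet amounts (n = n₀ + Σ ν·ξ):
  H: 600.8 − 1(78.7) − 2(97.03) = 328
  E: 0 + 1(78.7) = 78.7
  G: 0 + 2(97.03) = 194.1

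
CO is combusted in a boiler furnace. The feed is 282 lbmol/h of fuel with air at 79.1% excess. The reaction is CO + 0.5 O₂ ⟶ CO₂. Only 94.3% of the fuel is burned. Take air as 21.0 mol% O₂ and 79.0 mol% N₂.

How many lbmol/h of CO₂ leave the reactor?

266 lbmol/h

Stoichiometric O₂ = 0.5 × 282 = 141 lbmol/h; O₂ fed = 141 × 1.791 = 252.5 lbmol/h.
N₂ fed = 252.5 × 79/21 = 950 lbmol/h.
Fuel reacted = 0.943 × 282 → ξ = 265.9 lbmol/h.
Outlet (n = n₀ + ν ξ):
  CO: 282 − 1(265.9) = 16.07
  O₂: 252.5 − 0.5(265.9) = 119.6
  N₂: 950 (inert)
  CO₂: 0 + 1(265.9) = 265.9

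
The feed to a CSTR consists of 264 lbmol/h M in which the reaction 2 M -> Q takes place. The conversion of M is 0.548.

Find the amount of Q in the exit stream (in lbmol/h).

72.3 lbmol/h

M reacted = 0.548 × 264 = 144.7 lbmol/h; ν_M = −2, so ξ = 144.7/2 = 72.34 lbmol/h.
Outlet amounts (n = n₀ + ν ξ):
  M: 264 − 2(72.34) = 119.3
  Q: 0 + 1(72.34) = 72.34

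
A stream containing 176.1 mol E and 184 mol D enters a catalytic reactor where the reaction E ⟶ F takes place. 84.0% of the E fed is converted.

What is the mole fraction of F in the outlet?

0.411

E reacted = 0.84 × 176.1 = 147.9 mol; ν_E = −1, so ξ = 147.9/1 = 147.9 mol.
Outlet amounts (n = n₀ + ν ξ):
  E: 176.1 − 1(147.9) = 28.18
  F: 0 + 1(147.9) = 147.9
  D: 184 (inert)
Total out = 360.1 mol; y_F = 147.9 / 360.1 = 0.4108.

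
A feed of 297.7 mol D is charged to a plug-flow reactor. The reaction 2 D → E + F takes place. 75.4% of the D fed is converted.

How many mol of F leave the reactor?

D reacted = 0.754 × 297.7 = 224.5 mol; ν_D = −2, so ξ = 224.5/2 = 112.2 mol.
Outlet amounts (n = n₀ + ν ξ):
  D: 297.7 − 2(112.2) = 73.23
  E: 0 + 1(112.2) = 112.2
  F: 0 + 1(112.2) = 112.2

112 mol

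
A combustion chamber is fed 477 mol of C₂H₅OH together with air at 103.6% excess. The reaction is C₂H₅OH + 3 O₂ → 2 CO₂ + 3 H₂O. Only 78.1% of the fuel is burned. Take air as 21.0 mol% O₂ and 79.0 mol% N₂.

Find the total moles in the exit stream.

Stoichiometric O₂ = 3 × 477 = 1431 mol; O₂ fed = 1431 × 2.036 = 2914 mol.
N₂ fed = 2914 × 79/21 = 10960 mol.
Fuel reacted = 0.781 × 477 → ξ = 372.5 mol.
Outlet (n = n₀ + ν ξ):
  C₂H₅OH: 477 − 1(372.5) = 104.5
  O₂: 2914 − 3(372.5) = 1796
  N₂: 10960 (inert)
  CO₂: 0 + 2(372.5) = 745.1
  H₂O: 0 + 3(372.5) = 1118
Total out = 104.5 + 1796 + 10960 + 745.1 + 1118 = 14720 mol.

14700 mol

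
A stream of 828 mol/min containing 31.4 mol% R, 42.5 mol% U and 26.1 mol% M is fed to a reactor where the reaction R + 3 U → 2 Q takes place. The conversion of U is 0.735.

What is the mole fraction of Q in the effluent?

U reacted = 0.735 × 351.9 = 258.6 mol/min; ν_U = −3, so ξ = 258.6/3 = 86.22 mol/min.
Outlet amounts (n = n₀ + ν ξ):
  R: 260 − 1(86.22) = 173.8
  U: 351.9 − 3(86.22) = 93.25
  Q: 0 + 2(86.22) = 172.4
  M: 216.1 (inert)
Total out = 655.6 mol/min; y_Q = 172.4 / 655.6 = 0.263.

0.263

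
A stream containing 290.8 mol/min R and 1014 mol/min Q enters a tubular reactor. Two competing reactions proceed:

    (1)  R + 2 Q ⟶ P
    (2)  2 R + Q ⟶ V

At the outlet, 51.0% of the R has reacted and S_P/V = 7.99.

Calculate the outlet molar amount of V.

Conversion of R: R consumed = 0.51 × 290.8 = 148.3 mol/min = 1ξ₁ + 2ξ₂.
Selectivity: 1ξ₁ / (1ξ₂) = 7.99 → ξ₁ = 7.99 ξ₂.
Substitute: (1·7.99 + 2) ξ₂ = 148.3 → ξ₂ = 14.85 mol/min, ξ₁ = 118.6 mol/min.
Outlet amounts (n = n₀ + Σ ν·ξ):
  R: 290.8 − 1(118.6) − 2(14.85) = 142.5
  Q: 1014 − 2(118.6) − 1(14.85) = 761.9
  P: 0 + 1(118.6) = 118.6
  V: 0 + 1(14.85) = 14.85

14.8 mol/min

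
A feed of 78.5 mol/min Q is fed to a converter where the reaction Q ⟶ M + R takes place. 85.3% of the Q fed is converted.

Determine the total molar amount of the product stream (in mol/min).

Q reacted = 0.853 × 78.5 = 66.96 mol/min; ν_Q = −1, so ξ = 66.96/1 = 66.96 mol/min.
Outlet amounts (n = n₀ + ν ξ):
  Q: 78.5 − 1(66.96) = 11.54
  M: 0 + 1(66.96) = 66.96
  R: 0 + 1(66.96) = 66.96
Total out = 11.54 + 66.96 + 66.96 = 145.5 mol/min.

145 mol/min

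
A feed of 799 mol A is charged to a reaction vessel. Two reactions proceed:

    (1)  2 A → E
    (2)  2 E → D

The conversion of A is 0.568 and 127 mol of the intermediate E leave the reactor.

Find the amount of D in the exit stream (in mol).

50 mol

Conversion of A: A consumed = 2ξ₁ = 0.568 × 799 → ξ₁ = 226.9 mol.
E balance: n_E = 0 + 1ξ₁ − 2ξ₂ = 127 → ξ₂ = (1·226.9 − 127)/2 = 49.96 mol.
Outlet amounts (n = n₀ + Σ ν·ξ):
  A: 799 − 2(226.9) = 345.2
  E: 0 + 1(226.9) − 2(49.96) = 127
  D: 0 + 1(49.96) = 49.96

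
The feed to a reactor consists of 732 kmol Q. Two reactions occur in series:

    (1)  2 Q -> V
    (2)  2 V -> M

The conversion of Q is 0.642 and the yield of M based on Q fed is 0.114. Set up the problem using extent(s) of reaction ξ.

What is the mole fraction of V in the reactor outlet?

Conversion of Q: Q consumed = 2ξ₁ = 0.642 × 732 → ξ₁ = 235 kmol.
Yield of M: 1ξ₂ / 732 = 0.114 → ξ₂ = 83.45 kmol.
Outlet amounts (n = n₀ + Σ ν·ξ):
  Q: 732 − 2(235) = 262.1
  V: 0 + 1(235) − 2(83.45) = 68.08
  M: 0 + 1(83.45) = 83.45
Total out = 413.6 kmol; y_V = 68.08 / 413.6 = 0.1646.

0.165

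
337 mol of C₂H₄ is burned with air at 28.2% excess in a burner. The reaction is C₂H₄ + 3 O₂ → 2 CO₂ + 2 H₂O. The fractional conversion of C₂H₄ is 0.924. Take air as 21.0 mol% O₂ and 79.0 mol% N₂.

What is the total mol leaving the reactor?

6510 mol

Stoichiometric O₂ = 3 × 337 = 1011 mol; O₂ fed = 1011 × 1.282 = 1296 mol.
N₂ fed = 1296 × 79/21 = 4876 mol.
Fuel reacted = 0.924 × 337 → ξ = 311.4 mol.
Outlet (n = n₀ + ν ξ):
  C₂H₄: 337 − 1(311.4) = 25.61
  O₂: 1296 − 3(311.4) = 361.9
  N₂: 4876 (inert)
  CO₂: 0 + 2(311.4) = 622.8
  H₂O: 0 + 2(311.4) = 622.8
Total out = 25.61 + 361.9 + 4876 + 622.8 + 622.8 = 6509 mol.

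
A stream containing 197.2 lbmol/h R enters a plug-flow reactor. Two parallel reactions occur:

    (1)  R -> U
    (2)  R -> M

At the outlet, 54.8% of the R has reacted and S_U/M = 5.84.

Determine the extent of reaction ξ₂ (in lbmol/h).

Conversion of R: R consumed = 0.548 × 197.2 = 108.1 lbmol/h = 1ξ₁ + 1ξ₂.
Selectivity: 1ξ₁ / (1ξ₂) = 5.84 → ξ₁ = 5.84 ξ₂.
Substitute: (1·5.84 + 1) ξ₂ = 108.1 → ξ₂ = 15.8 lbmol/h, ξ₁ = 92.27 lbmol/h.
Outlet amounts (n = n₀ + Σ ν·ξ):
  R: 197.2 − 1(92.27) − 1(15.8) = 89.13
  U: 0 + 1(92.27) = 92.27
  M: 0 + 1(15.8) = 15.8

ξ₂ = 15.8 lbmol/h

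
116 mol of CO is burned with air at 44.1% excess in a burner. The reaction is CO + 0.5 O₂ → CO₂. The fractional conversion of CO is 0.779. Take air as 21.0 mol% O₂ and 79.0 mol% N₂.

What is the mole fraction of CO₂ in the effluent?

Stoichiometric O₂ = 0.5 × 116 = 58 mol; O₂ fed = 58 × 1.441 = 83.58 mol.
N₂ fed = 83.58 × 79/21 = 314.4 mol.
Fuel reacted = 0.779 × 116 → ξ = 90.36 mol.
Outlet (n = n₀ + ν ξ):
  CO: 116 − 1(90.36) = 25.64
  O₂: 83.58 − 0.5(90.36) = 38.4
  N₂: 314.4 (inert)
  CO₂: 0 + 1(90.36) = 90.36
Total out = 468.8 mol; y_CO₂ = 90.36 / 468.8 = 0.1928.

0.193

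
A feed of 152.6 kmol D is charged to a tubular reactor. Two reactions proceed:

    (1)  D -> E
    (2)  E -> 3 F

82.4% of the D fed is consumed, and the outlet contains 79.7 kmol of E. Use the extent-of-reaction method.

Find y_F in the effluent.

Conversion of D: D consumed = 1ξ₁ = 0.824 × 152.6 → ξ₁ = 125.7 kmol.
E balance: n_E = 0 + 1ξ₁ − 1ξ₂ = 79.7 → ξ₂ = (1·125.7 − 79.7)/1 = 46.04 kmol.
Outlet amounts (n = n₀ + Σ ν·ξ):
  D: 152.6 − 1(125.7) = 26.86
  E: 0 + 1(125.7) − 1(46.04) = 79.7
  F: 0 + 3(46.04) = 138.1
Total out = 244.7 kmol; y_F = 138.1 / 244.7 = 0.5645.

0.565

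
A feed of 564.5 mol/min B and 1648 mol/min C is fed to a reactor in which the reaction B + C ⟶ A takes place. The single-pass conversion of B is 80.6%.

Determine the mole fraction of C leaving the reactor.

B reacted = 0.806 × 564.5 = 455 mol/min; ν_B = −1, so ξ = 455/1 = 455 mol/min.
Outlet amounts (n = n₀ + ν ξ):
  B: 564.5 − 1(455) = 109.5
  C: 1648 − 1(455) = 1193
  A: 0 + 1(455) = 455
Total out = 1758 mol/min; y_C = 1193 / 1758 = 0.6788.

0.679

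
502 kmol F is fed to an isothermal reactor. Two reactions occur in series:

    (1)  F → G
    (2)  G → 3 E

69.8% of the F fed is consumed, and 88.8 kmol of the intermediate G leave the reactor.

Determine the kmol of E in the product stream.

Conversion of F: F consumed = 1ξ₁ = 0.698 × 502 → ξ₁ = 350.4 kmol.
G balance: n_G = 0 + 1ξ₁ − 1ξ₂ = 88.8 → ξ₂ = (1·350.4 − 88.8)/1 = 261.6 kmol.
Outlet amounts (n = n₀ + Σ ν·ξ):
  F: 502 − 1(350.4) = 151.6
  G: 0 + 1(350.4) − 1(261.6) = 88.8
  E: 0 + 3(261.6) = 784.8

785 kmol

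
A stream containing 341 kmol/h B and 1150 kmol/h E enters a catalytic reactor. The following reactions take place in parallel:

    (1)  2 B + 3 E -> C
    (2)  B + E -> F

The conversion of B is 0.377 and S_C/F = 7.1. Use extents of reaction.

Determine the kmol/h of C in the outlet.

60 kmol/h

Conversion of B: B consumed = 0.377 × 341 = 128.6 kmol/h = 2ξ₁ + 1ξ₂.
Selectivity: 1ξ₁ / (1ξ₂) = 7.1 → ξ₁ = 7.1 ξ₂.
Substitute: (2·7.1 + 1) ξ₂ = 128.6 → ξ₂ = 8.458 kmol/h, ξ₁ = 60.05 kmol/h.
Outlet amounts (n = n₀ + Σ ν·ξ):
  B: 341 − 2(60.05) − 1(8.458) = 212.4
  E: 1150 − 3(60.05) − 1(8.458) = 961.4
  C: 0 + 1(60.05) = 60.05
  F: 0 + 1(8.458) = 8.458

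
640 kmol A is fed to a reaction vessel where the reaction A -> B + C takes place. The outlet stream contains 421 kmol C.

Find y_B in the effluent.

0.397

For C: n = n₀ + 1ξ → 421 = 0 + 1ξ, giving ξ = 421 kmol.
Outlet amounts (n = n₀ + ν ξ):
  A: 640 − 1(421) = 219
  B: 0 + 1(421) = 421
  C: 0 + 1(421) = 421
Total out = 1061 kmol; y_B = 421 / 1061 = 0.3968.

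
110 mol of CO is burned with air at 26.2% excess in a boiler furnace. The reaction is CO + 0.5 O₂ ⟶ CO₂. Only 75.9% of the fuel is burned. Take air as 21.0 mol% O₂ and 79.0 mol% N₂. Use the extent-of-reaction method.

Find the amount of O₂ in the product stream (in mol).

Stoichiometric O₂ = 0.5 × 110 = 55 mol; O₂ fed = 55 × 1.262 = 69.41 mol.
N₂ fed = 69.41 × 79/21 = 261.1 mol.
Fuel reacted = 0.759 × 110 → ξ = 83.49 mol.
Outlet (n = n₀ + ν ξ):
  CO: 110 − 1(83.49) = 26.51
  O₂: 69.41 − 0.5(83.49) = 27.66
  N₂: 261.1 (inert)
  CO₂: 0 + 1(83.49) = 83.49

27.7 mol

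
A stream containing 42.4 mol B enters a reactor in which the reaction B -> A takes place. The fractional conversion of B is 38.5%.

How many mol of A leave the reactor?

16.3 mol

B reacted = 0.385 × 42.4 = 16.32 mol; ν_B = −1, so ξ = 16.32/1 = 16.32 mol.
Outlet amounts (n = n₀ + ν ξ):
  B: 42.4 − 1(16.32) = 26.08
  A: 0 + 1(16.32) = 16.32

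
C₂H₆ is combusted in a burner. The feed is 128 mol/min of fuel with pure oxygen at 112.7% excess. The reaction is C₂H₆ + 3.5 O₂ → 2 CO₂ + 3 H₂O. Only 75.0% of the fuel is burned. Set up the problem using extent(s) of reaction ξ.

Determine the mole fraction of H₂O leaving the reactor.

Stoichiometric O₂ = 3.5 × 128 = 448 mol/min; O₂ fed = 448 × 2.127 = 952.9 mol/min.
Fuel reacted = 0.75 × 128 → ξ = 96 mol/min.
Outlet (n = n₀ + ν ξ):
  C₂H₆: 128 − 1(96) = 32
  O₂: 952.9 − 3.5(96) = 616.9
  CO₂: 0 + 2(96) = 192
  H₂O: 0 + 3(96) = 288
Total out = 1129 mol/min; y_H₂O = 288 / 1129 = 0.2551.

0.255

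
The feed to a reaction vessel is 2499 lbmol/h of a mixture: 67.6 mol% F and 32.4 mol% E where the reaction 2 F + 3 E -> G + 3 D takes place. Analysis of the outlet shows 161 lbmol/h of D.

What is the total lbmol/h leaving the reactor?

2450 lbmol/h

For D: n = n₀ + 3ξ → 161 = 0 + 3ξ, giving ξ = 53.67 lbmol/h.
Outlet amounts (n = n₀ + ν ξ):
  F: 1689 − 2(53.67) = 1582
  E: 809.7 − 3(53.67) = 648.7
  G: 0 + 1(53.67) = 53.67
  D: 0 + 3(53.67) = 161
Total out = 1582 + 648.7 + 53.67 + 161 = 2445 lbmol/h.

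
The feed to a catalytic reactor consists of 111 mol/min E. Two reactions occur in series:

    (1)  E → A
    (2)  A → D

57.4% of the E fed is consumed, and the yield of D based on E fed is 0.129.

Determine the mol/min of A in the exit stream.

Conversion of E: E consumed = 1ξ₁ = 0.574 × 111 → ξ₁ = 63.71 mol/min.
Yield of D: 1ξ₂ / 111 = 0.129 → ξ₂ = 14.32 mol/min.
Outlet amounts (n = n₀ + Σ ν·ξ):
  E: 111 − 1(63.71) = 47.29
  A: 0 + 1(63.71) − 1(14.32) = 49.39
  D: 0 + 1(14.32) = 14.32

49.4 mol/min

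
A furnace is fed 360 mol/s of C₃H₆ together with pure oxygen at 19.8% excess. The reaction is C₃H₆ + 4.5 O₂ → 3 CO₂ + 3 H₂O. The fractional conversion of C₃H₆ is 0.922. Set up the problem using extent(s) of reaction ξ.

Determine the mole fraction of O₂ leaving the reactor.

Stoichiometric O₂ = 4.5 × 360 = 1620 mol/s; O₂ fed = 1620 × 1.198 = 1941 mol/s.
Fuel reacted = 0.922 × 360 → ξ = 331.9 mol/s.
Outlet (n = n₀ + ν ξ):
  C₃H₆: 360 − 1(331.9) = 28.08
  O₂: 1941 − 4.5(331.9) = 447.1
  CO₂: 0 + 3(331.9) = 995.8
  H₂O: 0 + 3(331.9) = 995.8
Total out = 2467 mol/s; y_O₂ = 447.1 / 2467 = 0.1813.

0.181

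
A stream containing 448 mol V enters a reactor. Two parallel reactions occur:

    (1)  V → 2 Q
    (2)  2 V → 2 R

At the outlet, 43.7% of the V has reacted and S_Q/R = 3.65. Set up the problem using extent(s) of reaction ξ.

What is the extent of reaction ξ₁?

Conversion of V: V consumed = 0.437 × 448 = 195.8 mol = 1ξ₁ + 2ξ₂.
Selectivity: 2ξ₁ / (2ξ₂) = 3.65 → ξ₁ = 3.65 ξ₂.
Substitute: (1·3.65 + 2) ξ₂ = 195.8 → ξ₂ = 34.65 mol, ξ₁ = 126.5 mol.
Outlet amounts (n = n₀ + Σ ν·ξ):
  V: 448 − 1(126.5) − 2(34.65) = 252.2
  Q: 0 + 2(126.5) = 252.9
  R: 0 + 2(34.65) = 69.3

ξ₁ = 126 mol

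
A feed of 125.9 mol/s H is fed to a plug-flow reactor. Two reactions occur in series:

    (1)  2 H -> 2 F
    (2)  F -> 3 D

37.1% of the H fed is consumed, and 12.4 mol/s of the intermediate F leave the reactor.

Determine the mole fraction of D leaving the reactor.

0.529

Conversion of H: H consumed = 2ξ₁ = 0.371 × 125.9 → ξ₁ = 23.35 mol/s.
F balance: n_F = 0 + 2ξ₁ − 1ξ₂ = 12.4 → ξ₂ = (2·23.35 − 12.4)/1 = 34.31 mol/s.
Outlet amounts (n = n₀ + Σ ν·ξ):
  H: 125.9 − 2(23.35) = 79.19
  F: 0 + 2(23.35) − 1(34.31) = 12.4
  D: 0 + 3(34.31) = 102.9
Total out = 194.5 mol/s; y_D = 102.9 / 194.5 = 0.5291.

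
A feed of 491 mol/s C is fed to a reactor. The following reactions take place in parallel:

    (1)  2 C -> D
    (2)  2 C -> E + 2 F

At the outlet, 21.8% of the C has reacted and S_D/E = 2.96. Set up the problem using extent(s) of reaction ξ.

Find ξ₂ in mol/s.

ξ₂ = 13.5 mol/s

Conversion of C: C consumed = 0.218 × 491 = 107 mol/s = 2ξ₁ + 2ξ₂.
Selectivity: 1ξ₁ / (1ξ₂) = 2.96 → ξ₁ = 2.96 ξ₂.
Substitute: (2·2.96 + 2) ξ₂ = 107 → ξ₂ = 13.51 mol/s, ξ₁ = 40 mol/s.
Outlet amounts (n = n₀ + Σ ν·ξ):
  C: 491 − 2(40) − 2(13.51) = 384
  D: 0 + 1(40) = 40
  E: 0 + 1(13.51) = 13.51
  F: 0 + 2(13.51) = 27.03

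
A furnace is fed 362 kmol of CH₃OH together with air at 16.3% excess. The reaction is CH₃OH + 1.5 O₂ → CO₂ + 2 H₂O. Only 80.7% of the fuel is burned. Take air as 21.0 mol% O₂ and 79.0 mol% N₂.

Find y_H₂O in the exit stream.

Stoichiometric O₂ = 1.5 × 362 = 543 kmol; O₂ fed = 543 × 1.163 = 631.5 kmol.
N₂ fed = 631.5 × 79/21 = 2376 kmol.
Fuel reacted = 0.807 × 362 → ξ = 292.1 kmol.
Outlet (n = n₀ + ν ξ):
  CH₃OH: 362 − 1(292.1) = 69.87
  O₂: 631.5 − 1.5(292.1) = 193.3
  N₂: 2376 (inert)
  CO₂: 0 + 1(292.1) = 292.1
  H₂O: 0 + 2(292.1) = 584.3
Total out = 3515 kmol; y_H₂O = 584.3 / 3515 = 0.1662.

0.166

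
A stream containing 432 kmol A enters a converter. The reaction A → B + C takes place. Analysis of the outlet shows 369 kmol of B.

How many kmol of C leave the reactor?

369 kmol

For B: n = n₀ + 1ξ → 369 = 0 + 1ξ, giving ξ = 369 kmol.
Outlet amounts (n = n₀ + ν ξ):
  A: 432 − 1(369) = 63
  B: 0 + 1(369) = 369
  C: 0 + 1(369) = 369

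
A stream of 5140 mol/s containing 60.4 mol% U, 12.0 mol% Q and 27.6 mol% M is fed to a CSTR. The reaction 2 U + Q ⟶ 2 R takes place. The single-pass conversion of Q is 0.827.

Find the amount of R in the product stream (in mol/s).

Q reacted = 0.827 × 616.8 = 510.1 mol/s; ν_Q = −1, so ξ = 510.1/1 = 510.1 mol/s.
Outlet amounts (n = n₀ + ν ξ):
  U: 3105 − 2(510.1) = 2084
  Q: 616.8 − 1(510.1) = 106.7
  R: 0 + 2(510.1) = 1020
  M: 1419 (inert)

1020 mol/s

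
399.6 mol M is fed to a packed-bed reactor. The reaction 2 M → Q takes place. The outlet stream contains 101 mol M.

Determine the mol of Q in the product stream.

For M: n = n₀ − 2ξ → 101 = 399.6 − 2ξ, giving ξ = 149.3 mol.
Outlet amounts (n = n₀ + ν ξ):
  M: 399.6 − 2(149.3) = 101
  Q: 0 + 1(149.3) = 149.3

149 mol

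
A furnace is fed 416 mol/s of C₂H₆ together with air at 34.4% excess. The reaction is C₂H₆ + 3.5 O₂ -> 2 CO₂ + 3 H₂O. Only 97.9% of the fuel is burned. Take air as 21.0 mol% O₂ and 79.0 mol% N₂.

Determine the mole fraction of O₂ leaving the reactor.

0.0535

Stoichiometric O₂ = 3.5 × 416 = 1456 mol/s; O₂ fed = 1456 × 1.344 = 1957 mol/s.
N₂ fed = 1957 × 79/21 = 7362 mol/s.
Fuel reacted = 0.979 × 416 → ξ = 407.3 mol/s.
Outlet (n = n₀ + ν ξ):
  C₂H₆: 416 − 1(407.3) = 8.736
  O₂: 1957 − 3.5(407.3) = 531.4
  N₂: 7362 (inert)
  CO₂: 0 + 2(407.3) = 814.5
  H₂O: 0 + 3(407.3) = 1222
Total out = 9938 mol/s; y_O₂ = 531.4 / 9938 = 0.05348.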